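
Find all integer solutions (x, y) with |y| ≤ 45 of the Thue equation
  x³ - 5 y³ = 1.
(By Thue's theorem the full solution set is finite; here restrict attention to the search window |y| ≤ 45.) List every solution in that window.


The equation is x³ - 5y³ = 1. For fixed y, x³ = 5·y³ + 1, so a solution requires the RHS to be a perfect cube.
Strategy: iterate y from -45 to 45, compute RHS = 5·y³ + 1, and check whether it is a (positive or negative) perfect cube.
Check small values of y:
  y = 0: RHS = 1 = (1)³ ⇒ x = 1 works.
  y = 1: RHS = 6 is not a perfect cube.
  y = -1: RHS = -4 is not a perfect cube.
  y = 2: RHS = 41 is not a perfect cube.
  y = -2: RHS = -39 is not a perfect cube.
  y = 3: RHS = 136 is not a perfect cube.
  y = -3: RHS = -134 is not a perfect cube.
Continuing the search up to |y| = 45 finds no further solutions beyond those listed.
Collected solutions: (1, 0).

Solutions (with |y| ≤ 45): (1, 0).


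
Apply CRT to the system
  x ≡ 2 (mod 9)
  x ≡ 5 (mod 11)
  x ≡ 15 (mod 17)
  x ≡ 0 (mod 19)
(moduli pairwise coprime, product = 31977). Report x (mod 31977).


Product of moduli M = 9 · 11 · 17 · 19 = 31977.
Merge one congruence at a time:
  Start: x ≡ 2 (mod 9).
  Combine with x ≡ 5 (mod 11); new modulus lcm = 99.
    Write x = 2 + 9·t and substitute into x ≡ 5 (mod 11): 9·t ≡ 5 − 2 = 3 (mod 11).
    The inverse of 9 mod 11 is 5 (since 9·5 = 45 = 4·11 + 1), so t ≡ 5·3 = 15 ≡ 4 (mod 11).
    Then x = 2 + 9·4 = 38, valid modulo lcm(9, 11) = 99: x ≡ 38 (mod 99).
  Combine with x ≡ 15 (mod 17); new modulus lcm = 1683.
    Write x = 38 + 99·t and substitute into x ≡ 15 (mod 17): 99·t ≡ 15 − 38 = -23 (mod 17).
    Reduce coefficients mod 17: 14·t ≡ 11 (mod 17).
    The inverse of 14 mod 17 is 11 (since 14·11 = 154 = 9·17 + 1), so t ≡ 11·11 = 121 ≡ 2 (mod 17).
    Then x = 38 + 99·2 = 236, valid modulo lcm(99, 17) = 1683: x ≡ 236 (mod 1683).
  Combine with x ≡ 0 (mod 19); new modulus lcm = 31977.
    Write x = 236 + 1683·t and substitute into x ≡ 0 (mod 19): 1683·t ≡ 0 − 236 = -236 (mod 19).
    Reduce coefficients mod 19: 11·t ≡ 11 (mod 19).
    The inverse of 11 mod 19 is 7 (since 11·7 = 77 = 4·19 + 1), so t ≡ 7·11 = 77 ≡ 1 (mod 19).
    Then x = 236 + 1683·1 = 1919, valid modulo lcm(1683, 19) = 31977: x ≡ 1919 (mod 31977).
Verify against each original: 1919 mod 9 = 2, 1919 mod 11 = 5, 1919 mod 17 = 15, 1919 mod 19 = 0.

x ≡ 1919 (mod 31977).


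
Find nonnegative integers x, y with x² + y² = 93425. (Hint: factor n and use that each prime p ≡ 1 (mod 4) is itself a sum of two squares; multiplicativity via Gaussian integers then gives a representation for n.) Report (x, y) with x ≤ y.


Step 1: Factor n = 93425 = 5^2 · 37 · 101.
Step 2: Check the mod-4 condition on each prime factor: 5 ≡ 1 (mod 4), exponent 2; 37 ≡ 1 (mod 4), exponent 1; 101 ≡ 1 (mod 4), exponent 1.
All primes ≡ 3 (mod 4) appear to even exponent (or don't appear), so by the two-squares theorem n IS expressible as a sum of two squares.
Step 3: Build a representation. Group n = k² · m with k = 5 and m = 37 · 101 = 3737 (a product of primes ≡ 1 (mod 4)); a representation of m scales to one of n via (k·x)² + (k·y)² = k²(x² + y²). Each prime p ≡ 1 (mod 4) is itself a sum of two squares; find a² by testing p − a² for a perfect square:
  37: 37 − 1² = 36 = 6² ⇒ 37 = 1² + 6².
  101: 101 − 1² = 100 = 10² ⇒ 101 = 1² + 10².
  Combine using the Brahmagupta–Fibonacci identity (a² + b²)(c² + d²) = (ac − bd)² + (ad + bc)² = (ac + bd)² + (ad − bc)²:
  37 · 101 = 3737: from (1² + 6²)(1² + 10²), take (1·1 − 6·10, 1·10 + 6·1) = (1 − 60, 10 + 6) = (-59, 16); dropping signs (only squares matter) gives (59, 16); check 59² + 16² = 3481 + 256 = 3737 ✓.
  Scale by k = 5: (5·59, 5·16) = (295, 80).
Step 4: Order so x ≤ y and verify: 80² + 295² = 6400 + 87025 = 93425 = n. ✓

n = 93425 = 80² + 295² (one valid representation with x ≤ y).


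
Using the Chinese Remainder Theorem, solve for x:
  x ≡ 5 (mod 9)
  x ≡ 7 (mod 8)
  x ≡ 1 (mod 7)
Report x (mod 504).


Moduli 9, 8, 7 are pairwise coprime; by CRT there is a unique solution modulo M = 9 · 8 · 7 = 504.
Solve pairwise, accumulating the modulus:
  Start with x ≡ 5 (mod 9).
  Combine with x ≡ 7 (mod 8): since gcd(9, 8) = 1, we get a unique residue mod 72.
    Write x = 5 + 9·t and substitute into x ≡ 7 (mod 8): 9·t ≡ 7 − 5 = 2 (mod 8).
    Reduce coefficients mod 8: 1·t ≡ 2 (mod 8).
    So t ≡ 2 (mod 8).
    Then x = 5 + 9·2 = 23, valid modulo lcm(9, 8) = 72: x ≡ 23 (mod 72).
  Combine with x ≡ 1 (mod 7): since gcd(72, 7) = 1, we get a unique residue mod 504.
    Write x = 23 + 72·t and substitute into x ≡ 1 (mod 7): 72·t ≡ 1 − 23 = -22 (mod 7).
    Reduce coefficients mod 7: 2·t ≡ 6 (mod 7).
    The inverse of 2 mod 7 is 4 (since 2·4 = 8 = 1·7 + 1), so t ≡ 4·6 = 24 ≡ 3 (mod 7).
    Then x = 23 + 72·3 = 239, valid modulo lcm(72, 7) = 504: x ≡ 239 (mod 504).
Verify: 239 mod 9 = 5 ✓, 239 mod 8 = 7 ✓, 239 mod 7 = 1 ✓.

x ≡ 239 (mod 504).


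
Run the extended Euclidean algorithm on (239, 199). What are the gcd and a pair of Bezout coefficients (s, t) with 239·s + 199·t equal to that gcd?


Euclidean algorithm on (239, 199) — divide until remainder is 0:
  239 = 1 · 199 + 40
  199 = 4 · 40 + 39
  40 = 1 · 39 + 1
  39 = 39 · 1 + 0
gcd(239, 199) = 1.
Track Bezout coefficients alongside the remainders: start with r₀ = 239 = a·1 + b·0 (s = 1, t = 0) and r₁ = 199 = a·0 + b·1 (s = 0, t = 1); each new remainder r_{k+1} = r_{k-1} − q_k·r_k inherits s_{k+1} = s_{k-1} − q_k·s_k, t_{k+1} = t_{k-1} − q_k·t_k, so r_k = a·s_k + b·t_k at every step:
  q = 1: r = 40, s = 1 − 1·0 = 1, t = 0 − 1·1 = -1  (check: 239·1 + 199·(-1) = 40)
  q = 4: r = 39, s = 0 − 4·1 = -4, t = 1 − 4·(-1) = 5  (check: 239·(-4) + 199·5 = 39)
  q = 1: r = 1, s = 1 − 1·(-4) = 5, t = -1 − 1·5 = -6  (check: 239·5 + 199·(-6) = 1)
The row with r = 1 (the gcd) gives the Bezout coefficients s = 5, t = -6.
Result: 239 · (5) + 199 · (-6) = 1.

gcd(239, 199) = 1; s = 5, t = -6 (check: 239·5 + 199·(-6) = 1).


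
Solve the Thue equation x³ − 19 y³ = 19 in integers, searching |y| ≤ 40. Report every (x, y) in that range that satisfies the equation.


The equation is x³ - 19y³ = 19. For fixed y, x³ = 19·y³ + 19, so a solution requires the RHS to be a perfect cube.
Strategy: iterate y from -40 to 40, compute RHS = 19·y³ + 19, and check whether it is a (positive or negative) perfect cube.
Check small values of y:
  y = 0: RHS = 19 is not a perfect cube.
  y = 1: RHS = 38 is not a perfect cube.
  y = -1: RHS = 0 = (0)³ ⇒ x = 0 works.
  y = 2: RHS = 171 is not a perfect cube.
  y = -2: RHS = -133 is not a perfect cube.
  y = 3: RHS = 532 is not a perfect cube.
  y = -3: RHS = -494 is not a perfect cube.
Continuing the search up to |y| = 40 finds no further solutions beyond those listed.
Collected solutions: (0, -1).

Solutions (with |y| ≤ 40): (0, -1).


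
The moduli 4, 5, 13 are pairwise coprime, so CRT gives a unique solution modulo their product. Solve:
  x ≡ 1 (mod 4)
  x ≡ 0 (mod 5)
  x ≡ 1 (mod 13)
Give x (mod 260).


Moduli 4, 5, 13 are pairwise coprime; by CRT there is a unique solution modulo M = 4 · 5 · 13 = 260.
Solve pairwise, accumulating the modulus:
  Start with x ≡ 1 (mod 4).
  Combine with x ≡ 0 (mod 5): since gcd(4, 5) = 1, we get a unique residue mod 20.
    Write x = 1 + 4·t and substitute into x ≡ 0 (mod 5): 4·t ≡ 0 − 1 = -1 (mod 5).
    Reduce coefficients mod 5: 4·t ≡ 4 (mod 5).
    The inverse of 4 mod 5 is 4 (since 4·4 = 16 = 3·5 + 1), so t ≡ 4·4 = 16 ≡ 1 (mod 5).
    Then x = 1 + 4·1 = 5, valid modulo lcm(4, 5) = 20: x ≡ 5 (mod 20).
  Combine with x ≡ 1 (mod 13): since gcd(20, 13) = 1, we get a unique residue mod 260.
    Write x = 5 + 20·t and substitute into x ≡ 1 (mod 13): 20·t ≡ 1 − 5 = -4 (mod 13).
    Reduce coefficients mod 13: 7·t ≡ 9 (mod 13).
    The inverse of 7 mod 13 is 2 (since 7·2 = 14 = 1·13 + 1), so t ≡ 2·9 = 18 ≡ 5 (mod 13).
    Then x = 5 + 20·5 = 105, valid modulo lcm(20, 13) = 260: x ≡ 105 (mod 260).
Verify: 105 mod 4 = 1 ✓, 105 mod 5 = 0 ✓, 105 mod 13 = 1 ✓.

x ≡ 105 (mod 260).


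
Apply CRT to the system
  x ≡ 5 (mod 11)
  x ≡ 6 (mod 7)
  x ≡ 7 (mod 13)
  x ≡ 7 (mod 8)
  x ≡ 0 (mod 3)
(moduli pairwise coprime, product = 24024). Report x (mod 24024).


Product of moduli M = 11 · 7 · 13 · 8 · 3 = 24024.
Merge one congruence at a time:
  Start: x ≡ 5 (mod 11).
  Combine with x ≡ 6 (mod 7); new modulus lcm = 77.
    Write x = 5 + 11·t and substitute into x ≡ 6 (mod 7): 11·t ≡ 6 − 5 = 1 (mod 7).
    Reduce coefficients mod 7: 4·t ≡ 1 (mod 7).
    The inverse of 4 mod 7 is 2 (since 4·2 = 8 = 1·7 + 1), so t ≡ 2·1 = 2 ≡ 2 (mod 7).
    Then x = 5 + 11·2 = 27, valid modulo lcm(11, 7) = 77: x ≡ 27 (mod 77).
  Combine with x ≡ 7 (mod 13); new modulus lcm = 1001.
    Write x = 27 + 77·t and substitute into x ≡ 7 (mod 13): 77·t ≡ 7 − 27 = -20 (mod 13).
    Reduce coefficients mod 13: 12·t ≡ 6 (mod 13).
    The inverse of 12 mod 13 is 12 (since 12·12 = 144 = 11·13 + 1), so t ≡ 12·6 = 72 ≡ 7 (mod 13).
    Then x = 27 + 77·7 = 566, valid modulo lcm(77, 13) = 1001: x ≡ 566 (mod 1001).
  Combine with x ≡ 7 (mod 8); new modulus lcm = 8008.
    Write x = 566 + 1001·t and substitute into x ≡ 7 (mod 8): 1001·t ≡ 7 − 566 = -559 (mod 8).
    Reduce coefficients mod 8: 1·t ≡ 1 (mod 8).
    So t ≡ 1 (mod 8).
    Then x = 566 + 1001·1 = 1567, valid modulo lcm(1001, 8) = 8008: x ≡ 1567 (mod 8008).
  Combine with x ≡ 0 (mod 3); new modulus lcm = 24024.
    Write x = 1567 + 8008·t and substitute into x ≡ 0 (mod 3): 8008·t ≡ 0 − 1567 = -1567 (mod 3).
    Reduce coefficients mod 3: 1·t ≡ 2 (mod 3).
    So t ≡ 2 (mod 3).
    Then x = 1567 + 8008·2 = 17583, valid modulo lcm(8008, 3) = 24024: x ≡ 17583 (mod 24024).
Verify against each original: 17583 mod 11 = 5, 17583 mod 7 = 6, 17583 mod 13 = 7, 17583 mod 8 = 7, 17583 mod 3 = 0.

x ≡ 17583 (mod 24024).


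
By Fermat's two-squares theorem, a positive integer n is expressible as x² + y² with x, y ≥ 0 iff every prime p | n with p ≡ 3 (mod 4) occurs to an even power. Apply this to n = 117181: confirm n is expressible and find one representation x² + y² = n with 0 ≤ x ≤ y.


Step 1: Factor n = 117181 = 17 · 61 · 113.
Step 2: Check the mod-4 condition on each prime factor: 17 ≡ 1 (mod 4), exponent 1; 61 ≡ 1 (mod 4), exponent 1; 113 ≡ 1 (mod 4), exponent 1.
All primes ≡ 3 (mod 4) appear to even exponent (or don't appear), so by the two-squares theorem n IS expressible as a sum of two squares.
Step 3: Build a representation. Here n = 17 · 61 · 113 is a product of primes ≡ 1 (mod 4). Each prime p ≡ 1 (mod 4) is itself a sum of two squares; find a² by testing p − a² for a perfect square:
  17: 17 − 1² = 16 = 4² ⇒ 17 = 1² + 4².
  61: 61 − 1² = 60, 61 − 2² = 57, 61 − 3² = 52, 61 − 4² = 45, 61 − 5² = 36 = 6² ⇒ 61 = 5² + 6².
  113: 113 − 1² = 112, 113 − 2² = 109, 113 − 3² = 104, 113 − 4² = 97, 113 − 5² = 88, 113 − 6² = 77, 113 − 7² = 64 = 8² ⇒ 113 = 7² + 8².
  Combine using the Brahmagupta–Fibonacci identity (a² + b²)(c² + d²) = (ac − bd)² + (ad + bc)² = (ac + bd)² + (ad − bc)²:
  17 · 61 = 1037: from (1² + 4²)(5² + 6²), take (1·5 − 4·6, 1·6 + 4·5) = (5 − 24, 6 + 20) = (-19, 26); dropping signs (only squares matter) gives (19, 26); check 19² + 26² = 361 + 676 = 1037 ✓.
  1037 · 113 = 117181: from (19² + 26²)(7² + 8²), take (19·7 − 26·8, 19·8 + 26·7) = (133 − 208, 152 + 182) = (-75, 334); dropping signs (only squares matter) gives (75, 334); check 75² + 334² = 5625 + 111556 = 117181 ✓.
Step 4: Order so x ≤ y and verify: 75² + 334² = 5625 + 111556 = 117181 = n. ✓

n = 117181 = 75² + 334² (one valid representation with x ≤ y).


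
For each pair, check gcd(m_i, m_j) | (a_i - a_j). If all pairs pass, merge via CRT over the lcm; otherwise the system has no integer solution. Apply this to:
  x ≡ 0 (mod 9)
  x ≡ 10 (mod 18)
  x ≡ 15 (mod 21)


Moduli 9, 18, 21 are not pairwise coprime, so CRT works modulo lcm(m_i) when all pairwise compatibility conditions hold.
Pairwise compatibility: gcd(m_i, m_j) must divide a_i - a_j for every pair.
Merge one congruence at a time:
  Start: x ≡ 0 (mod 9).
  Combine with x ≡ 10 (mod 18): gcd(9, 18) = 9, and 10 - 0 = 10 is NOT divisible by 9.
    ⇒ system is inconsistent (no integer solution).

No solution (the system is inconsistent).


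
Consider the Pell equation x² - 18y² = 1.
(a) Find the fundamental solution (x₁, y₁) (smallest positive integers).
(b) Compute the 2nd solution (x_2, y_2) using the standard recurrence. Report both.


Step 1: Find the fundamental solution (x₁, y₁) of x² - 18y² = 1.
  Expand √18 as a continued fraction. a₀ = ⌊√18⌋ = 4; iterate m_{k+1} = d_k·a_k − m_k, d_{k+1} = (18 − m_{k+1}²)/d_k, a_{k+1} = ⌊(a₀ + m_{k+1})/d_{k+1}⌋ (starting m₀ = 0, d₀ = 1), with convergents p_k = a_k·p_{k-1} + p_{k-2}, q_k = a_k·q_{k-1} + q_{k-2} (p₋₁ = 1, q₋₁ = 0):
  k = 0: a₀ = 4; p₀/q₀ = 4/1; p₀² − 18·q₀² = 16 − 18 = -2.
  k = 1: m = 4, d = 2, a = ⌊(4 + 4)/2⌋ = 4; p/q = (4·4 + 1)/(4·1 + 0) = 17/4; p² − 18·q² = 289 − 288 = 1.
  The first convergent with p² − 18·q² = 1 gives the fundamental solution (x₁, y₁) = (17, 4).
Step 2: Apply the recurrence (x_{n+1}, y_{n+1}) = (x₁x_n + 18y₁y_n, x₁y_n + y₁x_n) repeatedly.
  From (x_1, y_1) = (17, 4): x_2 = 17·17 + 18·4·4 = 577; y_2 = 17·4 + 4·17 = 136.
Step 3: Verify x_2² - 18·y_2² = 332929 - 332928 = 1 (should be 1). ✓

(x_1, y_1) = (17, 4); (x_2, y_2) = (577, 136).


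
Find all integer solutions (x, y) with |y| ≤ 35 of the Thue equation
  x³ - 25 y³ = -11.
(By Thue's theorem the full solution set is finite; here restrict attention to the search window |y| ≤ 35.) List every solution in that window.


The equation is x³ - 25y³ = -11. For fixed y, x³ = 25·y³ − 11, so a solution requires the RHS to be a perfect cube.
Strategy: iterate y from -35 to 35, compute RHS = 25·y³ − 11, and check whether it is a (positive or negative) perfect cube.
Check small values of y:
  y = 0: RHS = -11 is not a perfect cube.
  y = 1: RHS = 14 is not a perfect cube.
  y = -1: RHS = -36 is not a perfect cube.
  y = 2: RHS = 189 is not a perfect cube.
  y = -2: RHS = -211 is not a perfect cube.
  y = 3: RHS = 664 is not a perfect cube.
  y = -3: RHS = -686 is not a perfect cube.
Continuing the search up to |y| = 35 finds no solutions either.
No (x, y) in the scanned range satisfies the equation.

No integer solutions with |y| ≤ 35.


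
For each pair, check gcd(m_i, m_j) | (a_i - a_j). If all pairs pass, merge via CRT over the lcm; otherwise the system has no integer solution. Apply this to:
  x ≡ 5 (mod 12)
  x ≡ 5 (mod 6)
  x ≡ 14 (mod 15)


Moduli 12, 6, 15 are not pairwise coprime, so CRT works modulo lcm(m_i) when all pairwise compatibility conditions hold.
Pairwise compatibility: gcd(m_i, m_j) must divide a_i - a_j for every pair.
Merge one congruence at a time:
  Start: x ≡ 5 (mod 12).
  Combine with x ≡ 5 (mod 6): gcd(12, 6) = 6; 5 - 5 = 0, which IS divisible by 6, so compatible.
    Write x = 5 + 12·t and substitute into x ≡ 5 (mod 6): 12·t ≡ 5 − 5 = 0 (mod 6).
    Divide the congruence (and modulus) by g = 6: 2·t ≡ 0 (mod 1).
    Modulo 1 every t works; take t = 0.
    Then x = 5 + 12·0 = 5, valid modulo lcm(12, 6) = 12: x ≡ 5 (mod 12).
  Combine with x ≡ 14 (mod 15): gcd(12, 15) = 3; 14 - 5 = 9, which IS divisible by 3, so compatible.
    Write x = 5 + 12·t and substitute into x ≡ 14 (mod 15): 12·t ≡ 14 − 5 = 9 (mod 15).
    Divide the congruence (and modulus) by g = 3: 4·t ≡ 3 (mod 5).
    The inverse of 4 mod 5 is 4 (since 4·4 = 16 = 3·5 + 1), so t ≡ 4·3 = 12 ≡ 2 (mod 5).
    Then x = 5 + 12·2 = 29, valid modulo lcm(12, 15) = 60: x ≡ 29 (mod 60).
Verify: 29 mod 12 = 5, 29 mod 6 = 5, 29 mod 15 = 14.

x ≡ 29 (mod 60).


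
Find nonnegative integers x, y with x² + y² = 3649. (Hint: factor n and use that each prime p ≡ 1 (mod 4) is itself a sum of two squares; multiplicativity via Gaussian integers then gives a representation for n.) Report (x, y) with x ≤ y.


Step 1: Factor n = 3649 = 41 · 89.
Step 2: Check the mod-4 condition on each prime factor: 41 ≡ 1 (mod 4), exponent 1; 89 ≡ 1 (mod 4), exponent 1.
All primes ≡ 3 (mod 4) appear to even exponent (or don't appear), so by the two-squares theorem n IS expressible as a sum of two squares.
Step 3: Build a representation. Here n = 41 · 89 is a product of primes ≡ 1 (mod 4). Each prime p ≡ 1 (mod 4) is itself a sum of two squares; find a² by testing p − a² for a perfect square:
  41: 41 − 1² = 40, 41 − 2² = 37, 41 − 3² = 32, 41 − 4² = 25 = 5² ⇒ 41 = 4² + 5².
  89: 89 − 1² = 88, 89 − 2² = 85, 89 − 3² = 80, 89 − 4² = 73, 89 − 5² = 64 = 8² ⇒ 89 = 5² + 8².
  Combine using the Brahmagupta–Fibonacci identity (a² + b²)(c² + d²) = (ac − bd)² + (ad + bc)² = (ac + bd)² + (ad − bc)²:
  41 · 89 = 3649: from (4² + 5²)(5² + 8²), take (4·5 − 5·8, 4·8 + 5·5) = (20 − 40, 32 + 25) = (-20, 57); dropping signs (only squares matter) gives (20, 57); check 20² + 57² = 400 + 3249 = 3649 ✓.
Step 4: Order so x ≤ y and verify: 20² + 57² = 400 + 3249 = 3649 = n. ✓

n = 3649 = 20² + 57² (one valid representation with x ≤ y).


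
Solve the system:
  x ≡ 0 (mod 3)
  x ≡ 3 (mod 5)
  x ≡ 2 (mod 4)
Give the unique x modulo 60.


Moduli 3, 5, 4 are pairwise coprime; by CRT there is a unique solution modulo M = 3 · 5 · 4 = 60.
Solve pairwise, accumulating the modulus:
  Start with x ≡ 0 (mod 3).
  Combine with x ≡ 3 (mod 5): since gcd(3, 5) = 1, we get a unique residue mod 15.
    Write x = 0 + 3·t and substitute into x ≡ 3 (mod 5): 3·t ≡ 3 − 0 = 3 (mod 5).
    The inverse of 3 mod 5 is 2 (since 3·2 = 6 = 1·5 + 1), so t ≡ 2·3 = 6 ≡ 1 (mod 5).
    Then x = 0 + 3·1 = 3, valid modulo lcm(3, 5) = 15: x ≡ 3 (mod 15).
  Combine with x ≡ 2 (mod 4): since gcd(15, 4) = 1, we get a unique residue mod 60.
    Write x = 3 + 15·t and substitute into x ≡ 2 (mod 4): 15·t ≡ 2 − 3 = -1 (mod 4).
    Reduce coefficients mod 4: 3·t ≡ 3 (mod 4).
    The inverse of 3 mod 4 is 3 (since 3·3 = 9 = 2·4 + 1), so t ≡ 3·3 = 9 ≡ 1 (mod 4).
    Then x = 3 + 15·1 = 18, valid modulo lcm(15, 4) = 60: x ≡ 18 (mod 60).
Verify: 18 mod 3 = 0 ✓, 18 mod 5 = 3 ✓, 18 mod 4 = 2 ✓.

x ≡ 18 (mod 60).


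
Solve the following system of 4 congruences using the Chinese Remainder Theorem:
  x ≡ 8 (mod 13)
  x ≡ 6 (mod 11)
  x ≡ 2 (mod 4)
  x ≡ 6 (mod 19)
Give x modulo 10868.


Product of moduli M = 13 · 11 · 4 · 19 = 10868.
Merge one congruence at a time:
  Start: x ≡ 8 (mod 13).
  Combine with x ≡ 6 (mod 11); new modulus lcm = 143.
    Write x = 8 + 13·t and substitute into x ≡ 6 (mod 11): 13·t ≡ 6 − 8 = -2 (mod 11).
    Reduce coefficients mod 11: 2·t ≡ 9 (mod 11).
    The inverse of 2 mod 11 is 6 (since 2·6 = 12 = 1·11 + 1), so t ≡ 6·9 = 54 ≡ 10 (mod 11).
    Then x = 8 + 13·10 = 138, valid modulo lcm(13, 11) = 143: x ≡ 138 (mod 143).
  Combine with x ≡ 2 (mod 4); new modulus lcm = 572.
    Write x = 138 + 143·t and substitute into x ≡ 2 (mod 4): 143·t ≡ 2 − 138 = -136 (mod 4).
    Reduce coefficients mod 4: 3·t ≡ 0 (mod 4).
    The inverse of 3 mod 4 is 3 (since 3·3 = 9 = 2·4 + 1), so t ≡ 3·0 = 0 ≡ 0 (mod 4).
    Then x = 138 + 143·0 = 138, valid modulo lcm(143, 4) = 572: x ≡ 138 (mod 572).
  Combine with x ≡ 6 (mod 19); new modulus lcm = 10868.
    Write x = 138 + 572·t and substitute into x ≡ 6 (mod 19): 572·t ≡ 6 − 138 = -132 (mod 19).
    Reduce coefficients mod 19: 2·t ≡ 1 (mod 19).
    The inverse of 2 mod 19 is 10 (since 2·10 = 20 = 1·19 + 1), so t ≡ 10·1 = 10 ≡ 10 (mod 19).
    Then x = 138 + 572·10 = 5858, valid modulo lcm(572, 19) = 10868: x ≡ 5858 (mod 10868).
Verify against each original: 5858 mod 13 = 8, 5858 mod 11 = 6, 5858 mod 4 = 2, 5858 mod 19 = 6.

x ≡ 5858 (mod 10868).


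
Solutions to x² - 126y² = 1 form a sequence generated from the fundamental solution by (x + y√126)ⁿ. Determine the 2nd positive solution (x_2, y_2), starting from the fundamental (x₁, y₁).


Step 1: Find the fundamental solution (x₁, y₁) of x² - 126y² = 1.
  Expand √126 as a continued fraction. a₀ = ⌊√126⌋ = 11; iterate m_{k+1} = d_k·a_k − m_k, d_{k+1} = (126 − m_{k+1}²)/d_k, a_{k+1} = ⌊(a₀ + m_{k+1})/d_{k+1}⌋ (starting m₀ = 0, d₀ = 1), with convergents p_k = a_k·p_{k-1} + p_{k-2}, q_k = a_k·q_{k-1} + q_{k-2} (p₋₁ = 1, q₋₁ = 0):
  k = 0: a₀ = 11; p₀/q₀ = 11/1; p₀² − 126·q₀² = 121 − 126 = -5.
  k = 1: m = 11, d = 5, a = ⌊(11 + 11)/5⌋ = 4; p/q = (4·11 + 1)/(4·1 + 0) = 45/4; p² − 126·q² = 2025 − 2016 = 9.
  k = 2: m = 9, d = 9, a = ⌊(11 + 9)/9⌋ = 2; p/q = (2·45 + 11)/(2·4 + 1) = 101/9; p² − 126·q² = 10201 − 10206 = -5.
  k = 3: m = 9, d = 5, a = ⌊(11 + 9)/5⌋ = 4; p/q = (4·101 + 45)/(4·9 + 4) = 449/40; p² − 126·q² = 201601 − 201600 = 1.
  The first convergent with p² − 126·q² = 1 gives the fundamental solution (x₁, y₁) = (449, 40).
Step 2: Apply the recurrence (x_{n+1}, y_{n+1}) = (x₁x_n + 126y₁y_n, x₁y_n + y₁x_n) repeatedly.
  From (x_1, y_1) = (449, 40): x_2 = 449·449 + 126·40·40 = 403201; y_2 = 449·40 + 40·449 = 35920.
Step 3: Verify x_2² - 126·y_2² = 162571046401 - 162571046400 = 1 (should be 1). ✓

(x_1, y_1) = (449, 40); (x_2, y_2) = (403201, 35920).


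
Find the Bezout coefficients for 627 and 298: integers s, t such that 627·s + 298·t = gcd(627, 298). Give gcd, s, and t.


Euclidean algorithm on (627, 298) — divide until remainder is 0:
  627 = 2 · 298 + 31
  298 = 9 · 31 + 19
  31 = 1 · 19 + 12
  19 = 1 · 12 + 7
  12 = 1 · 7 + 5
  7 = 1 · 5 + 2
  5 = 2 · 2 + 1
  2 = 2 · 1 + 0
gcd(627, 298) = 1.
Track Bezout coefficients alongside the remainders: start with r₀ = 627 = a·1 + b·0 (s = 1, t = 0) and r₁ = 298 = a·0 + b·1 (s = 0, t = 1); each new remainder r_{k+1} = r_{k-1} − q_k·r_k inherits s_{k+1} = s_{k-1} − q_k·s_k, t_{k+1} = t_{k-1} − q_k·t_k, so r_k = a·s_k + b·t_k at every step:
  q = 2: r = 31, s = 1 − 2·0 = 1, t = 0 − 2·1 = -2  (check: 627·1 + 298·(-2) = 31)
  q = 9: r = 19, s = 0 − 9·1 = -9, t = 1 − 9·(-2) = 19  (check: 627·(-9) + 298·19 = 19)
  q = 1: r = 12, s = 1 − 1·(-9) = 10, t = -2 − 1·19 = -21  (check: 627·10 + 298·(-21) = 12)
  q = 1: r = 7, s = -9 − 1·10 = -19, t = 19 − 1·(-21) = 40  (check: 627·(-19) + 298·40 = 7)
  q = 1: r = 5, s = 10 − 1·(-19) = 29, t = -21 − 1·40 = -61  (check: 627·29 + 298·(-61) = 5)
  q = 1: r = 2, s = -19 − 1·29 = -48, t = 40 − 1·(-61) = 101  (check: 627·(-48) + 298·101 = 2)
  q = 2: r = 1, s = 29 − 2·(-48) = 125, t = -61 − 2·101 = -263  (check: 627·125 + 298·(-263) = 1)
The row with r = 1 (the gcd) gives the Bezout coefficients s = 125, t = -263.
Result: 627 · (125) + 298 · (-263) = 1.

gcd(627, 298) = 1; s = 125, t = -263 (check: 627·125 + 298·(-263) = 1).


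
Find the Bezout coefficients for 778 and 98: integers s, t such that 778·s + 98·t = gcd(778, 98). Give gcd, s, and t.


Euclidean algorithm on (778, 98) — divide until remainder is 0:
  778 = 7 · 98 + 92
  98 = 1 · 92 + 6
  92 = 15 · 6 + 2
  6 = 3 · 2 + 0
gcd(778, 98) = 2.
Track Bezout coefficients alongside the remainders: start with r₀ = 778 = a·1 + b·0 (s = 1, t = 0) and r₁ = 98 = a·0 + b·1 (s = 0, t = 1); each new remainder r_{k+1} = r_{k-1} − q_k·r_k inherits s_{k+1} = s_{k-1} − q_k·s_k, t_{k+1} = t_{k-1} − q_k·t_k, so r_k = a·s_k + b·t_k at every step:
  q = 7: r = 92, s = 1 − 7·0 = 1, t = 0 − 7·1 = -7  (check: 778·1 + 98·(-7) = 92)
  q = 1: r = 6, s = 0 − 1·1 = -1, t = 1 − 1·(-7) = 8  (check: 778·(-1) + 98·8 = 6)
  q = 15: r = 2, s = 1 − 15·(-1) = 16, t = -7 − 15·8 = -127  (check: 778·16 + 98·(-127) = 2)
The row with r = 2 (the gcd) gives the Bezout coefficients s = 16, t = -127.
Result: 778 · (16) + 98 · (-127) = 2.

gcd(778, 98) = 2; s = 16, t = -127 (check: 778·16 + 98·(-127) = 2).


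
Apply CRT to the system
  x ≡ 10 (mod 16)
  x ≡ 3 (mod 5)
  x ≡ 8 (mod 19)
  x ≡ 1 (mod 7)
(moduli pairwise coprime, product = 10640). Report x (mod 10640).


Product of moduli M = 16 · 5 · 19 · 7 = 10640.
Merge one congruence at a time:
  Start: x ≡ 10 (mod 16).
  Combine with x ≡ 3 (mod 5); new modulus lcm = 80.
    Write x = 10 + 16·t and substitute into x ≡ 3 (mod 5): 16·t ≡ 3 − 10 = -7 (mod 5).
    Reduce coefficients mod 5: 1·t ≡ 3 (mod 5).
    So t ≡ 3 (mod 5).
    Then x = 10 + 16·3 = 58, valid modulo lcm(16, 5) = 80: x ≡ 58 (mod 80).
  Combine with x ≡ 8 (mod 19); new modulus lcm = 1520.
    Write x = 58 + 80·t and substitute into x ≡ 8 (mod 19): 80·t ≡ 8 − 58 = -50 (mod 19).
    Reduce coefficients mod 19: 4·t ≡ 7 (mod 19).
    The inverse of 4 mod 19 is 5 (since 4·5 = 20 = 1·19 + 1), so t ≡ 5·7 = 35 ≡ 16 (mod 19).
    Then x = 58 + 80·16 = 1338, valid modulo lcm(80, 19) = 1520: x ≡ 1338 (mod 1520).
  Combine with x ≡ 1 (mod 7); new modulus lcm = 10640.
    Write x = 1338 + 1520·t and substitute into x ≡ 1 (mod 7): 1520·t ≡ 1 − 1338 = -1337 (mod 7).
    Reduce coefficients mod 7: 1·t ≡ 0 (mod 7).
    So t ≡ 0 (mod 7).
    Then x = 1338 + 1520·0 = 1338, valid modulo lcm(1520, 7) = 10640: x ≡ 1338 (mod 10640).
Verify against each original: 1338 mod 16 = 10, 1338 mod 5 = 3, 1338 mod 19 = 8, 1338 mod 7 = 1.

x ≡ 1338 (mod 10640).


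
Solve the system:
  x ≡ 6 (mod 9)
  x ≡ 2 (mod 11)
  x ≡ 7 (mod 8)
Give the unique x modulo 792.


Moduli 9, 11, 8 are pairwise coprime; by CRT there is a unique solution modulo M = 9 · 11 · 8 = 792.
Solve pairwise, accumulating the modulus:
  Start with x ≡ 6 (mod 9).
  Combine with x ≡ 2 (mod 11): since gcd(9, 11) = 1, we get a unique residue mod 99.
    Write x = 6 + 9·t and substitute into x ≡ 2 (mod 11): 9·t ≡ 2 − 6 = -4 (mod 11).
    Reduce coefficients mod 11: 9·t ≡ 7 (mod 11).
    The inverse of 9 mod 11 is 5 (since 9·5 = 45 = 4·11 + 1), so t ≡ 5·7 = 35 ≡ 2 (mod 11).
    Then x = 6 + 9·2 = 24, valid modulo lcm(9, 11) = 99: x ≡ 24 (mod 99).
  Combine with x ≡ 7 (mod 8): since gcd(99, 8) = 1, we get a unique residue mod 792.
    Write x = 24 + 99·t and substitute into x ≡ 7 (mod 8): 99·t ≡ 7 − 24 = -17 (mod 8).
    Reduce coefficients mod 8: 3·t ≡ 7 (mod 8).
    The inverse of 3 mod 8 is 3 (since 3·3 = 9 = 1·8 + 1), so t ≡ 3·7 = 21 ≡ 5 (mod 8).
    Then x = 24 + 99·5 = 519, valid modulo lcm(99, 8) = 792: x ≡ 519 (mod 792).
Verify: 519 mod 9 = 6 ✓, 519 mod 11 = 2 ✓, 519 mod 8 = 7 ✓.

x ≡ 519 (mod 792).


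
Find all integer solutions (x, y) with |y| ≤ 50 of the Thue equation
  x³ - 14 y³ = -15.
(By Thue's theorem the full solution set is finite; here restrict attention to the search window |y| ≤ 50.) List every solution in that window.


The equation is x³ - 14y³ = -15. For fixed y, x³ = 14·y³ − 15, so a solution requires the RHS to be a perfect cube.
Strategy: iterate y from -50 to 50, compute RHS = 14·y³ − 15, and check whether it is a (positive or negative) perfect cube.
Check small values of y:
  y = 0: RHS = -15 is not a perfect cube.
  y = 1: RHS = -1 = (-1)³ ⇒ x = -1 works.
  y = -1: RHS = -29 is not a perfect cube.
  y = 2: RHS = 97 is not a perfect cube.
  y = -2: RHS = -127 is not a perfect cube.
  y = 3: RHS = 363 is not a perfect cube.
  y = -3: RHS = -393 is not a perfect cube.
Continuing the search up to |y| = 50 finds no further solutions beyond those listed.
Collected solutions: (-1, 1).

Solutions (with |y| ≤ 50): (-1, 1).


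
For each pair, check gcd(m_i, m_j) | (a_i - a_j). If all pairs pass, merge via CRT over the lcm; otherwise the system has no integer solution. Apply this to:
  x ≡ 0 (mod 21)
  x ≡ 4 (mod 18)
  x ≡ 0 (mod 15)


Moduli 21, 18, 15 are not pairwise coprime, so CRT works modulo lcm(m_i) when all pairwise compatibility conditions hold.
Pairwise compatibility: gcd(m_i, m_j) must divide a_i - a_j for every pair.
Merge one congruence at a time:
  Start: x ≡ 0 (mod 21).
  Combine with x ≡ 4 (mod 18): gcd(21, 18) = 3, and 4 - 0 = 4 is NOT divisible by 3.
    ⇒ system is inconsistent (no integer solution).

No solution (the system is inconsistent).


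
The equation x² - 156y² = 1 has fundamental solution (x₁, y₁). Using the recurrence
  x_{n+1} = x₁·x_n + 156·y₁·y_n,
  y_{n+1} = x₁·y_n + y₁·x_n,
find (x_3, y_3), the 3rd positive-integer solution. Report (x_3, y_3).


Step 1: Find the fundamental solution (x₁, y₁) of x² - 156y² = 1.
  Expand √156 as a continued fraction. a₀ = ⌊√156⌋ = 12; iterate m_{k+1} = d_k·a_k − m_k, d_{k+1} = (156 − m_{k+1}²)/d_k, a_{k+1} = ⌊(a₀ + m_{k+1})/d_{k+1}⌋ (starting m₀ = 0, d₀ = 1), with convergents p_k = a_k·p_{k-1} + p_{k-2}, q_k = a_k·q_{k-1} + q_{k-2} (p₋₁ = 1, q₋₁ = 0):
  k = 0: a₀ = 12; p₀/q₀ = 12/1; p₀² − 156·q₀² = 144 − 156 = -12.
  k = 1: m = 12, d = 12, a = ⌊(12 + 12)/12⌋ = 2; p/q = (2·12 + 1)/(2·1 + 0) = 25/2; p² − 156·q² = 625 − 624 = 1.
  The first convergent with p² − 156·q² = 1 gives the fundamental solution (x₁, y₁) = (25, 2).
Step 2: Apply the recurrence (x_{n+1}, y_{n+1}) = (x₁x_n + 156y₁y_n, x₁y_n + y₁x_n) repeatedly.
  From (x_1, y_1) = (25, 2): x_2 = 25·25 + 156·2·2 = 1249; y_2 = 25·2 + 2·25 = 100.
  From (x_2, y_2) = (1249, 100): x_3 = 25·1249 + 156·2·100 = 62425; y_3 = 25·100 + 2·1249 = 4998.
Step 3: Verify x_3² - 156·y_3² = 3896880625 - 3896880624 = 1 (should be 1). ✓

(x_1, y_1) = (25, 2); (x_3, y_3) = (62425, 4998).


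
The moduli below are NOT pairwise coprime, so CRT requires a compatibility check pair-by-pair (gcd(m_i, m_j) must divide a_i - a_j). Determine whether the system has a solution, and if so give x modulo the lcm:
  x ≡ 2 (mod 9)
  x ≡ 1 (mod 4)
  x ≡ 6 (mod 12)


Moduli 9, 4, 12 are not pairwise coprime, so CRT works modulo lcm(m_i) when all pairwise compatibility conditions hold.
Pairwise compatibility: gcd(m_i, m_j) must divide a_i - a_j for every pair.
Merge one congruence at a time:
  Start: x ≡ 2 (mod 9).
  Combine with x ≡ 1 (mod 4): gcd(9, 4) = 1; 1 - 2 = -1, which IS divisible by 1, so compatible.
    Write x = 2 + 9·t and substitute into x ≡ 1 (mod 4): 9·t ≡ 1 − 2 = -1 (mod 4).
    Reduce coefficients mod 4: 1·t ≡ 3 (mod 4).
    So t ≡ 3 (mod 4).
    Then x = 2 + 9·3 = 29, valid modulo lcm(9, 4) = 36: x ≡ 29 (mod 36).
  Combine with x ≡ 6 (mod 12): gcd(36, 12) = 12, and 6 - 29 = -23 is NOT divisible by 12.
    ⇒ system is inconsistent (no integer solution).

No solution (the system is inconsistent).


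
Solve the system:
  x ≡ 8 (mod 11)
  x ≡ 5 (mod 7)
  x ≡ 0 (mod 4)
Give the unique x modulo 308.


Moduli 11, 7, 4 are pairwise coprime; by CRT there is a unique solution modulo M = 11 · 7 · 4 = 308.
Solve pairwise, accumulating the modulus:
  Start with x ≡ 8 (mod 11).
  Combine with x ≡ 5 (mod 7): since gcd(11, 7) = 1, we get a unique residue mod 77.
    Write x = 8 + 11·t and substitute into x ≡ 5 (mod 7): 11·t ≡ 5 − 8 = -3 (mod 7).
    Reduce coefficients mod 7: 4·t ≡ 4 (mod 7).
    The inverse of 4 mod 7 is 2 (since 4·2 = 8 = 1·7 + 1), so t ≡ 2·4 = 8 ≡ 1 (mod 7).
    Then x = 8 + 11·1 = 19, valid modulo lcm(11, 7) = 77: x ≡ 19 (mod 77).
  Combine with x ≡ 0 (mod 4): since gcd(77, 4) = 1, we get a unique residue mod 308.
    Write x = 19 + 77·t and substitute into x ≡ 0 (mod 4): 77·t ≡ 0 − 19 = -19 (mod 4).
    Reduce coefficients mod 4: 1·t ≡ 1 (mod 4).
    So t ≡ 1 (mod 4).
    Then x = 19 + 77·1 = 96, valid modulo lcm(77, 4) = 308: x ≡ 96 (mod 308).
Verify: 96 mod 11 = 8 ✓, 96 mod 7 = 5 ✓, 96 mod 4 = 0 ✓.

x ≡ 96 (mod 308).


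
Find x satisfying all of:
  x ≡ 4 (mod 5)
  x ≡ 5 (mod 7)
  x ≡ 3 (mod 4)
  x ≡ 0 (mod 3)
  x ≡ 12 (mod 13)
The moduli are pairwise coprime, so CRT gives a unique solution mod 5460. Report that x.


Product of moduli M = 5 · 7 · 4 · 3 · 13 = 5460.
Merge one congruence at a time:
  Start: x ≡ 4 (mod 5).
  Combine with x ≡ 5 (mod 7); new modulus lcm = 35.
    Write x = 4 + 5·t and substitute into x ≡ 5 (mod 7): 5·t ≡ 5 − 4 = 1 (mod 7).
    The inverse of 5 mod 7 is 3 (since 5·3 = 15 = 2·7 + 1), so t ≡ 3·1 = 3 ≡ 3 (mod 7).
    Then x = 4 + 5·3 = 19, valid modulo lcm(5, 7) = 35: x ≡ 19 (mod 35).
  Combine with x ≡ 3 (mod 4); new modulus lcm = 140.
    Write x = 19 + 35·t and substitute into x ≡ 3 (mod 4): 35·t ≡ 3 − 19 = -16 (mod 4).
    Reduce coefficients mod 4: 3·t ≡ 0 (mod 4).
    The inverse of 3 mod 4 is 3 (since 3·3 = 9 = 2·4 + 1), so t ≡ 3·0 = 0 ≡ 0 (mod 4).
    Then x = 19 + 35·0 = 19, valid modulo lcm(35, 4) = 140: x ≡ 19 (mod 140).
  Combine with x ≡ 0 (mod 3); new modulus lcm = 420.
    Write x = 19 + 140·t and substitute into x ≡ 0 (mod 3): 140·t ≡ 0 − 19 = -19 (mod 3).
    Reduce coefficients mod 3: 2·t ≡ 2 (mod 3).
    The inverse of 2 mod 3 is 2 (since 2·2 = 4 = 1·3 + 1), so t ≡ 2·2 = 4 ≡ 1 (mod 3).
    Then x = 19 + 140·1 = 159, valid modulo lcm(140, 3) = 420: x ≡ 159 (mod 420).
  Combine with x ≡ 12 (mod 13); new modulus lcm = 5460.
    Write x = 159 + 420·t and substitute into x ≡ 12 (mod 13): 420·t ≡ 12 − 159 = -147 (mod 13).
    Reduce coefficients mod 13: 4·t ≡ 9 (mod 13).
    The inverse of 4 mod 13 is 10 (since 4·10 = 40 = 3·13 + 1), so t ≡ 10·9 = 90 ≡ 12 (mod 13).
    Then x = 159 + 420·12 = 5199, valid modulo lcm(420, 13) = 5460: x ≡ 5199 (mod 5460).
Verify against each original: 5199 mod 5 = 4, 5199 mod 7 = 5, 5199 mod 4 = 3, 5199 mod 3 = 0, 5199 mod 13 = 12.

x ≡ 5199 (mod 5460).


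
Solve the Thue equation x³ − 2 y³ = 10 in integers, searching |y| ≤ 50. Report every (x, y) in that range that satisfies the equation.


The equation is x³ - 2y³ = 10. For fixed y, x³ = 2·y³ + 10, so a solution requires the RHS to be a perfect cube.
Strategy: iterate y from -50 to 50, compute RHS = 2·y³ + 10, and check whether it is a (positive or negative) perfect cube.
Check small values of y:
  y = 0: RHS = 10 is not a perfect cube.
  y = 1: RHS = 12 is not a perfect cube.
  y = -1: RHS = 8 = (2)³ ⇒ x = 2 works.
  y = 2: RHS = 26 is not a perfect cube.
  y = -2: RHS = -6 is not a perfect cube.
  y = 3: RHS = 64 = (4)³ ⇒ x = 4 works.
  y = -3: RHS = -44 is not a perfect cube.
Continuing the search up to |y| = 50 finds no further solutions beyond those listed.
Collected solutions: (2, -1), (4, 3).

Solutions (with |y| ≤ 50): (2, -1), (4, 3).


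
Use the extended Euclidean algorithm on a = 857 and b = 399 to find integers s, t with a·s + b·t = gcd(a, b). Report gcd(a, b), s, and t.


Euclidean algorithm on (857, 399) — divide until remainder is 0:
  857 = 2 · 399 + 59
  399 = 6 · 59 + 45
  59 = 1 · 45 + 14
  45 = 3 · 14 + 3
  14 = 4 · 3 + 2
  3 = 1 · 2 + 1
  2 = 2 · 1 + 0
gcd(857, 399) = 1.
Track Bezout coefficients alongside the remainders: start with r₀ = 857 = a·1 + b·0 (s = 1, t = 0) and r₁ = 399 = a·0 + b·1 (s = 0, t = 1); each new remainder r_{k+1} = r_{k-1} − q_k·r_k inherits s_{k+1} = s_{k-1} − q_k·s_k, t_{k+1} = t_{k-1} − q_k·t_k, so r_k = a·s_k + b·t_k at every step:
  q = 2: r = 59, s = 1 − 2·0 = 1, t = 0 − 2·1 = -2  (check: 857·1 + 399·(-2) = 59)
  q = 6: r = 45, s = 0 − 6·1 = -6, t = 1 − 6·(-2) = 13  (check: 857·(-6) + 399·13 = 45)
  q = 1: r = 14, s = 1 − 1·(-6) = 7, t = -2 − 1·13 = -15  (check: 857·7 + 399·(-15) = 14)
  q = 3: r = 3, s = -6 − 3·7 = -27, t = 13 − 3·(-15) = 58  (check: 857·(-27) + 399·58 = 3)
  q = 4: r = 2, s = 7 − 4·(-27) = 115, t = -15 − 4·58 = -247  (check: 857·115 + 399·(-247) = 2)
  q = 1: r = 1, s = -27 − 1·115 = -142, t = 58 − 1·(-247) = 305  (check: 857·(-142) + 399·305 = 1)
The row with r = 1 (the gcd) gives the Bezout coefficients s = -142, t = 305.
Result: 857 · (-142) + 399 · (305) = 1.

gcd(857, 399) = 1; s = -142, t = 305 (check: 857·(-142) + 399·305 = 1).


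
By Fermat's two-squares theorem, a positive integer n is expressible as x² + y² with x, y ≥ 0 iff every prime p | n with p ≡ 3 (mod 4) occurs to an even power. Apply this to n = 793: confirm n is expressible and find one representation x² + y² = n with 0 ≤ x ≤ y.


Step 1: Factor n = 793 = 13 · 61.
Step 2: Check the mod-4 condition on each prime factor: 13 ≡ 1 (mod 4), exponent 1; 61 ≡ 1 (mod 4), exponent 1.
All primes ≡ 3 (mod 4) appear to even exponent (or don't appear), so by the two-squares theorem n IS expressible as a sum of two squares.
Step 3: Build a representation. Here n = 13 · 61 is a product of primes ≡ 1 (mod 4). Each prime p ≡ 1 (mod 4) is itself a sum of two squares; find a² by testing p − a² for a perfect square:
  13: 13 − 1² = 12, 13 − 2² = 9 = 3² ⇒ 13 = 2² + 3².
  61: 61 − 1² = 60, 61 − 2² = 57, 61 − 3² = 52, 61 − 4² = 45, 61 − 5² = 36 = 6² ⇒ 61 = 5² + 6².
  Combine using the Brahmagupta–Fibonacci identity (a² + b²)(c² + d²) = (ac − bd)² + (ad + bc)² = (ac + bd)² + (ad − bc)²:
  13 · 61 = 793: from (2² + 3²)(5² + 6²), take (2·5 − 3·6, 2·6 + 3·5) = (10 − 18, 12 + 15) = (-8, 27); dropping signs (only squares matter) gives (8, 27); check 8² + 27² = 64 + 729 = 793 ✓.
Step 4: Order so x ≤ y and verify: 8² + 27² = 64 + 729 = 793 = n. ✓

n = 793 = 8² + 27² (one valid representation with x ≤ y).


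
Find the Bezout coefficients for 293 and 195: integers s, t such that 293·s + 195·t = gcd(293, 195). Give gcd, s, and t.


Euclidean algorithm on (293, 195) — divide until remainder is 0:
  293 = 1 · 195 + 98
  195 = 1 · 98 + 97
  98 = 1 · 97 + 1
  97 = 97 · 1 + 0
gcd(293, 195) = 1.
Track Bezout coefficients alongside the remainders: start with r₀ = 293 = a·1 + b·0 (s = 1, t = 0) and r₁ = 195 = a·0 + b·1 (s = 0, t = 1); each new remainder r_{k+1} = r_{k-1} − q_k·r_k inherits s_{k+1} = s_{k-1} − q_k·s_k, t_{k+1} = t_{k-1} − q_k·t_k, so r_k = a·s_k + b·t_k at every step:
  q = 1: r = 98, s = 1 − 1·0 = 1, t = 0 − 1·1 = -1  (check: 293·1 + 195·(-1) = 98)
  q = 1: r = 97, s = 0 − 1·1 = -1, t = 1 − 1·(-1) = 2  (check: 293·(-1) + 195·2 = 97)
  q = 1: r = 1, s = 1 − 1·(-1) = 2, t = -1 − 1·2 = -3  (check: 293·2 + 195·(-3) = 1)
The row with r = 1 (the gcd) gives the Bezout coefficients s = 2, t = -3.
Result: 293 · (2) + 195 · (-3) = 1.

gcd(293, 195) = 1; s = 2, t = -3 (check: 293·2 + 195·(-3) = 1).


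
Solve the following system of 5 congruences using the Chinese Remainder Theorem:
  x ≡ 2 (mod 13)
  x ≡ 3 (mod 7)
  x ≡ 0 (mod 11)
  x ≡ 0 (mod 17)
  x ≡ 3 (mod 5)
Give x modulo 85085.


Product of moduli M = 13 · 7 · 11 · 17 · 5 = 85085.
Merge one congruence at a time:
  Start: x ≡ 2 (mod 13).
  Combine with x ≡ 3 (mod 7); new modulus lcm = 91.
    Write x = 2 + 13·t and substitute into x ≡ 3 (mod 7): 13·t ≡ 3 − 2 = 1 (mod 7).
    Reduce coefficients mod 7: 6·t ≡ 1 (mod 7).
    The inverse of 6 mod 7 is 6 (since 6·6 = 36 = 5·7 + 1), so t ≡ 6·1 = 6 ≡ 6 (mod 7).
    Then x = 2 + 13·6 = 80, valid modulo lcm(13, 7) = 91: x ≡ 80 (mod 91).
  Combine with x ≡ 0 (mod 11); new modulus lcm = 1001.
    Write x = 80 + 91·t and substitute into x ≡ 0 (mod 11): 91·t ≡ 0 − 80 = -80 (mod 11).
    Reduce coefficients mod 11: 3·t ≡ 8 (mod 11).
    The inverse of 3 mod 11 is 4 (since 3·4 = 12 = 1·11 + 1), so t ≡ 4·8 = 32 ≡ 10 (mod 11).
    Then x = 80 + 91·10 = 990, valid modulo lcm(91, 11) = 1001: x ≡ 990 (mod 1001).
  Combine with x ≡ 0 (mod 17); new modulus lcm = 17017.
    Write x = 990 + 1001·t and substitute into x ≡ 0 (mod 17): 1001·t ≡ 0 − 990 = -990 (mod 17).
    Reduce coefficients mod 17: 15·t ≡ 13 (mod 17).
    The inverse of 15 mod 17 is 8 (since 15·8 = 120 = 7·17 + 1), so t ≡ 8·13 = 104 ≡ 2 (mod 17).
    Then x = 990 + 1001·2 = 2992, valid modulo lcm(1001, 17) = 17017: x ≡ 2992 (mod 17017).
  Combine with x ≡ 3 (mod 5); new modulus lcm = 85085.
    Write x = 2992 + 17017·t and substitute into x ≡ 3 (mod 5): 17017·t ≡ 3 − 2992 = -2989 (mod 5).
    Reduce coefficients mod 5: 2·t ≡ 1 (mod 5).
    The inverse of 2 mod 5 is 3 (since 2·3 = 6 = 1·5 + 1), so t ≡ 3·1 = 3 ≡ 3 (mod 5).
    Then x = 2992 + 17017·3 = 54043, valid modulo lcm(17017, 5) = 85085: x ≡ 54043 (mod 85085).
Verify against each original: 54043 mod 13 = 2, 54043 mod 7 = 3, 54043 mod 11 = 0, 54043 mod 17 = 0, 54043 mod 5 = 3.

x ≡ 54043 (mod 85085).
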